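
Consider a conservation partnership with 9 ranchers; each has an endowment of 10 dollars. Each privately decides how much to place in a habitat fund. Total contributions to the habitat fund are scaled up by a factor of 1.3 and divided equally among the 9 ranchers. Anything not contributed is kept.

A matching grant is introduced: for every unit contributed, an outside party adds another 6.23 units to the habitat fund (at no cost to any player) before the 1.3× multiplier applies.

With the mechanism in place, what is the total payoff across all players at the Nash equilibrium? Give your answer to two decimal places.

The effective private return per unit is now 1.3 × 7.23 / 9 = 1.0443 > 1, so every player's dominant strategy flips to full contribution.
At the Nash equilibrium everyone contributes 10. Group total payoff = 1.3 × 7.23 × 90 = 845.91.

845.91 dollars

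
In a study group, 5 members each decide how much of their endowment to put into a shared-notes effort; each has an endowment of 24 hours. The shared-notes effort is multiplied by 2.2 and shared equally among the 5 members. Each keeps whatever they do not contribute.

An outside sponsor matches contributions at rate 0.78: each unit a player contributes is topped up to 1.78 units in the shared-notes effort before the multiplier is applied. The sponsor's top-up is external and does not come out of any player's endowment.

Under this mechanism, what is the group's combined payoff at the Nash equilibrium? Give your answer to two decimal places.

The effective private return is 2.2 × 1.78 / 5 = 0.7832, which is still under 1, so the mechanism doesn't change anyone's dominant strategy: zero contribution.
Everyone keeps their endowment and the group total is 5 × 24 = 120.

120.00 hours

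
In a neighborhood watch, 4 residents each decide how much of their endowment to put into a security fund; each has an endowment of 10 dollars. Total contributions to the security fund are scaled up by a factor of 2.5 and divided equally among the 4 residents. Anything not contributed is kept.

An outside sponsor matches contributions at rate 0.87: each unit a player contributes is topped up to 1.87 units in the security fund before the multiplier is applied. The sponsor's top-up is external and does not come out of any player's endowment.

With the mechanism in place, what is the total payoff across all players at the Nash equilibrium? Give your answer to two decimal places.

With the mechanism, a contributed unit returns 2.5 × 1.87 / 4 = 1.1688 per unit of net cost to the contributor — now above 1 — so contributing fully is weakly dominant for every player.
So the Nash equilibrium is full contribution by all 4; the group earns 2.5 × 1.87 × 40 = 187.00.

187.00 dollars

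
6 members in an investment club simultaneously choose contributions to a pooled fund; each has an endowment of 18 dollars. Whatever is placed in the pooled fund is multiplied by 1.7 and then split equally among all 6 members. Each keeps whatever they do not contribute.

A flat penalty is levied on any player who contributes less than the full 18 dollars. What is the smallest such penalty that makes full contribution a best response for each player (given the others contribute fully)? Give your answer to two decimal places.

Given the others contribute fully, the best deviation is to contribute 0 (any partial contribution still incurs the fine and gives up units whose private return 0.2833 is below 1).
Deviating from 18 to 0 saves 18 dollars but forfeits the deviator's share of the drop in the pooled fund: 1.7/6 × 18 = 5.10.
So the deviation gain is 18 − 5.10 = 12.90, and the fine must be at least 12.90 dollars to wipe it out.

12.90 dollars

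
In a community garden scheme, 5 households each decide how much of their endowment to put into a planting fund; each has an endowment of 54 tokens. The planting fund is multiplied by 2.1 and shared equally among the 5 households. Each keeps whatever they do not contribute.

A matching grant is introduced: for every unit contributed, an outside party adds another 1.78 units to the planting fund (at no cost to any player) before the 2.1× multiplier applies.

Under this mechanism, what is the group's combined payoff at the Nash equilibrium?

Under the mechanism each unit contributed yields 2.1 × 2.78 / 5 = 1.1676 back to its contributor per unit of net cost, which exceeds 1, making full contribution the dominant choice for everyone.
At the Nash equilibrium everyone contributes 54. Group total payoff = 2.1 × 2.78 × 270 = 1576.26.

1576.26 tokens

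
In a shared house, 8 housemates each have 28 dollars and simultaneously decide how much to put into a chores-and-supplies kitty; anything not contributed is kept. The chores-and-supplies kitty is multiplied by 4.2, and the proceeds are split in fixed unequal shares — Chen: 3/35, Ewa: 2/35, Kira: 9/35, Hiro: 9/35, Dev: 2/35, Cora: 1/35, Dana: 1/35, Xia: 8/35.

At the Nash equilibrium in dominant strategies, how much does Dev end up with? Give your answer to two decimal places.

Player j's private return per contributed unit is 4.2 × (j's share). Contributing is weakly dominant for j when that share is at least 1/4.2 = 0.2381, and contributing 0 is dominant otherwise.
The shares above 0.2381 belong to Kira and Hiro, contributing 28 each; the remaining 6 contribute 0. Total contributed: 56.
Dev keeps 28 and receives 4.2 × 56 × 2/35 = 13.44 from the chores-and-supplies kitty, for a payoff of 41.44.

41.44 dollars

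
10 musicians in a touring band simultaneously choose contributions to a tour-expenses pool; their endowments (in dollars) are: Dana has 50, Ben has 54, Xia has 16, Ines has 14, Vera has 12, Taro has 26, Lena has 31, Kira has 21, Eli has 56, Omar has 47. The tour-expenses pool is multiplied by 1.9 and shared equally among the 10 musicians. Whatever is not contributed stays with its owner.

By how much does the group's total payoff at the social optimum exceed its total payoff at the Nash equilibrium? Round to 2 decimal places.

294.30 dollars

The private return per contributed unit is 1.9/10 = 0.1900 < 1 for every player regardless of endowment, so the Nash equilibrium is zero contribution and the group total is Σ E_j = 50 + 54 + 16 + 14 + 12 + 26 + 31 + 21 + 56 + 47 = 327.
Each contributed unit returns 1.900 to the group, so the social optimum is full contribution by everyone: group total = 1.900 × 327 = 621.30.
Efficiency loss = (1.900 − 1) × 327 = 294.30.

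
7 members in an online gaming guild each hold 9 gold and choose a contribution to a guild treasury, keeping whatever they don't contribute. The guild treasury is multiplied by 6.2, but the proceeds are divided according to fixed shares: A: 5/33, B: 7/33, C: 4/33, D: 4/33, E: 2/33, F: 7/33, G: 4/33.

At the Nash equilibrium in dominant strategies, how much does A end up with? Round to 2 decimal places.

25.91 gold

For player j, contributing a unit is worthwhile iff 6.2 × (j's share) ≥ 1, i.e. iff j's share is at least 0.1613.
The shares above 0.1613 belong to B and F, contributing 9 each; the remaining 5 contribute 0. Total contributed: 18.
A keeps 9 and receives 6.2 × 18 × 5/33 = 16.91 from the guild treasury, for a payoff of 25.91.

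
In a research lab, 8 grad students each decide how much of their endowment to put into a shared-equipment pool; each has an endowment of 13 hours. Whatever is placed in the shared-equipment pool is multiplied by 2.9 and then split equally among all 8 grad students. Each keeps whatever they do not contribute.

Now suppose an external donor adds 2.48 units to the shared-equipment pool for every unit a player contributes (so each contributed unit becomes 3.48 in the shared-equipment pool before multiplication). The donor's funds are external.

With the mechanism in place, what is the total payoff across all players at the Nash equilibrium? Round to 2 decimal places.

Under the mechanism each unit contributed yields 2.9 × 3.48 / 8 = 1.2615 back to its contributor per unit of net cost, which exceeds 1, making full contribution the dominant choice for everyone.
So the Nash equilibrium is full contribution by all 8; the group earns 2.9 × 3.48 × 104 = 1049.57.

1049.57 hours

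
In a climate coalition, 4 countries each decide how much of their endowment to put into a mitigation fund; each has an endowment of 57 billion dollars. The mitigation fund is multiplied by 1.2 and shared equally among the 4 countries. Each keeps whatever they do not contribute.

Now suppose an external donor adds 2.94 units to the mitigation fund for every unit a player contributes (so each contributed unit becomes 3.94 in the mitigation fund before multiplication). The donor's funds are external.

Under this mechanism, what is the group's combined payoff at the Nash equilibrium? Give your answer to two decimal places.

With the mechanism, a contributed unit returns 1.2 × 3.94 / 4 = 1.1820 per unit of net cost to the contributor — now above 1 — so contributing fully is weakly dominant for every player.
At the Nash equilibrium everyone contributes 57. Group total payoff = 1.2 × 3.94 × 228 = 1077.98.

1077.98 billion dollars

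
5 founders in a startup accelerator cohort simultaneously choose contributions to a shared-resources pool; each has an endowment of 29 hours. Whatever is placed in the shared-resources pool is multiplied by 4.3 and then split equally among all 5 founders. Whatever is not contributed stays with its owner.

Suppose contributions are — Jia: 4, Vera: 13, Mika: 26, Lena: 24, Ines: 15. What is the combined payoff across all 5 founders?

415.60 hours

Total contributed: 4 + 13 + 26 + 24 + 15 = 82; total kept: 5 × 29 − 82 = 63.
The shared-resources pool pays out 4.3 × 82 = 352.60 in aggregate.
Group total = 63 + 352.60 = 415.60.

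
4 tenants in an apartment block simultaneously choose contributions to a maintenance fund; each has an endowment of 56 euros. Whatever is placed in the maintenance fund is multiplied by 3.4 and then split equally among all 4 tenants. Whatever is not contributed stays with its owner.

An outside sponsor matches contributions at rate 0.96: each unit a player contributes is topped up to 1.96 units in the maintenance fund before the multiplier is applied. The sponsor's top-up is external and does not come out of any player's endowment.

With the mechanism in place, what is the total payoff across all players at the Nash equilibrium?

1492.74 euros

The effective private return per unit is now 3.4 × 1.96 / 4 = 1.6660 > 1, so every player's dominant strategy flips to full contribution.
At the Nash equilibrium everyone contributes 56. Group total payoff = 3.4 × 1.96 × 224 = 1492.74.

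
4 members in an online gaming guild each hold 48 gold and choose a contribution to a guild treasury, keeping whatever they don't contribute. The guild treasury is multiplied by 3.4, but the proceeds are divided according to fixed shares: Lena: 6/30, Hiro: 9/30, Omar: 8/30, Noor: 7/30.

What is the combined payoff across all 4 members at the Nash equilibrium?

307.20 gold

Each unit j contributes comes back to j as 3.4 × (j's share), so j prefers to contribute only if that share exceeds 1/3.4 = 0.2941; otherwise keeping the unit dominates.
Hiro alone (share 9/30) is above the threshold, contributing 48; the remaining 3 contribute 0. Total contributed: 48.
The guild treasury pays out 3.4 × 48 = 163.20 in total (split across the unequal shares, but the aggregate is all that matters for the group sum).
The 3 free-riders keep 48 each, adding 144. Group total = 144 + 163.20 = 307.20.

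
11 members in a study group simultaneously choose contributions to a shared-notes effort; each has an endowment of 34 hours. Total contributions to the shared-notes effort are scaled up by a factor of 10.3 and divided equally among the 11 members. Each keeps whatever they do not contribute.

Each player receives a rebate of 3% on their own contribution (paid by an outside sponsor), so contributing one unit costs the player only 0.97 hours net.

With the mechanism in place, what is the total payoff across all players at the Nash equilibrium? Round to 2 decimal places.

374.00 hours

With the mechanism, a contributed unit returns (10.3/11) / 0.97 = 0.9653 per unit of net cost — still below 1 — so contributing 0 remains dominant for every player.
Everyone keeps their endowment and the group total is 11 × 34 = 374.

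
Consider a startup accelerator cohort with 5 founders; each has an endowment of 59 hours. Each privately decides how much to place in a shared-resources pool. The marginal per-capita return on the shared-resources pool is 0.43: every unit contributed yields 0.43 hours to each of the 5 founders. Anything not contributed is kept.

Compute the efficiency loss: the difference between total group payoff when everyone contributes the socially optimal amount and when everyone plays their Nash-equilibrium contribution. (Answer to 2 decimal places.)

339.25 hours

The private return per contributed unit is 0.43 < 1, so contributing 0 is dominant for every player. At the Nash equilibrium everyone keeps their 59, and the group total is 5 × 59 = 295.
Each contributed unit returns 2.150 to the group as a whole (0.43 to each of 5 players), which exceeds 1, so the social optimum is full contribution: group total = 2.150 × 295 = 634.25.
Efficiency loss = 634.25 − 295 = 339.25.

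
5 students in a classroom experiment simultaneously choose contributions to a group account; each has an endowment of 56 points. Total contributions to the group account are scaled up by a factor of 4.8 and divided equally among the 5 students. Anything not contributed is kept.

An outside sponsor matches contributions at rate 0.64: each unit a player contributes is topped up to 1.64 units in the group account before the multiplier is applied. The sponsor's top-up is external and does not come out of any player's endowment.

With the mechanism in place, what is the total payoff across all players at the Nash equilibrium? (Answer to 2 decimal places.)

Under the mechanism each unit contributed yields 4.8 × 1.64 / 5 = 1.5744 back to its contributor per unit of net cost, which exceeds 1, making full contribution the dominant choice for everyone.
At the Nash equilibrium everyone contributes 56. Group total payoff = 4.8 × 1.64 × 280 = 2204.16.

2204.16 points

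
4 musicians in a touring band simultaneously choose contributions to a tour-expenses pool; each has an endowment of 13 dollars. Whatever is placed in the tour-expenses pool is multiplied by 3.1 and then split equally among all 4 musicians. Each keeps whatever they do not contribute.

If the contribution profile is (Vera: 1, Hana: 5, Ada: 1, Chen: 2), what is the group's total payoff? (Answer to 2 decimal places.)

70.90 dollars

Total contributed: 1 + 5 + 1 + 2 = 9; total kept: 4 × 13 − 9 = 43.
The tour-expenses pool pays out 3.1 × 9 = 27.90 in aggregate.
Group total = 43 + 27.90 = 70.90.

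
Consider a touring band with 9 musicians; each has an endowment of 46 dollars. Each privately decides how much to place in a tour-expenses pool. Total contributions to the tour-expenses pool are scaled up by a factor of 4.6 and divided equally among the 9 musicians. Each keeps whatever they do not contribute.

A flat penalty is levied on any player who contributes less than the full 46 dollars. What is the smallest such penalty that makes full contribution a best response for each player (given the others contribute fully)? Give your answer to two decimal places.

Given the others contribute fully, the best deviation is to contribute 0 (any partial contribution still incurs the fine and gives up units whose private return 0.5111 is below 1).
Deviating from 46 to 0 saves 46 dollars but forfeits the deviator's share of the drop in the tour-expenses pool: 4.6/9 × 46 = 23.51.
So the deviation gain is 46 − 23.51 = 22.49, and the fine must be at least 22.49 dollars to wipe it out.

22.49 dollars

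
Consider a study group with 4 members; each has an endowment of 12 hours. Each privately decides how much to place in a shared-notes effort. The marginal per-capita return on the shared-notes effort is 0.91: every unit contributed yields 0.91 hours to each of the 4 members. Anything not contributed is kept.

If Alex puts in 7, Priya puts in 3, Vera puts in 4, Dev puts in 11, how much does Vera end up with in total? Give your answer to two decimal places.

30.75 hours

Total contributed: 7 + 3 + 4 + 11 = 25.
Each receives 0.91 × 25 = 22.75 from the shared-notes effort.
Vera keeps 12 − 4 = 8, so Vera's payoff is 8 + 22.75 = 30.75.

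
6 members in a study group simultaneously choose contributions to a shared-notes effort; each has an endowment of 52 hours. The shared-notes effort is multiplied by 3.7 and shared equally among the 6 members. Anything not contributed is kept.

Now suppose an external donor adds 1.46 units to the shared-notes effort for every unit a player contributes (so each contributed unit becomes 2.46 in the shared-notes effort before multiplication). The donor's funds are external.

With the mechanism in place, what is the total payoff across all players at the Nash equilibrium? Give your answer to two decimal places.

With the mechanism, a contributed unit returns 3.7 × 2.46 / 6 = 1.5170 per unit of net cost to the contributor — now above 1 — so contributing fully is weakly dominant for every player.
At the Nash equilibrium everyone contributes 52. Group total payoff = 3.7 × 2.46 × 312 = 2839.82.

2839.82 hours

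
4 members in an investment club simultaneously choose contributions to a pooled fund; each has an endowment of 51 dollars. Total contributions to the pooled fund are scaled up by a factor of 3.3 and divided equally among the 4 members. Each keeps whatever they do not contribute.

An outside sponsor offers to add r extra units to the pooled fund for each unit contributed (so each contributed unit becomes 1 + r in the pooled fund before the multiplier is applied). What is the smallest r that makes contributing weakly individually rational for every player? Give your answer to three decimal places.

With matching at rate r, one contributed unit becomes (1 + r) in the pooled fund and returns 3.3 × (1 + r) / 4 to the contributor.
Setting this equal to 1: 1 + r = 4/3.3 = 1.2121.
So the minimum matching rate is r = 1.2121 − 1 = 0.212.

0.212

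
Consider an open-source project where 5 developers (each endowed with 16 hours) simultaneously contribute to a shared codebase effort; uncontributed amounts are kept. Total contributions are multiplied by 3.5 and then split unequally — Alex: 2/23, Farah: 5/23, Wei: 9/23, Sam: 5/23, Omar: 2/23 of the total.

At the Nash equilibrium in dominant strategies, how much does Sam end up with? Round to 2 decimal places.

28.17 hours

For player j, contributing a unit is worthwhile iff 3.5 × (j's share) ≥ 1, i.e. iff j's share is at least 0.2857.
Wei alone (share 9/23) is above the threshold, contributing 16; the remaining 4 contribute 0. Total contributed: 16.
Sam keeps 16 and receives 3.5 × 16 × 5/23 = 12.17 from the shared codebase effort, for a payoff of 28.17.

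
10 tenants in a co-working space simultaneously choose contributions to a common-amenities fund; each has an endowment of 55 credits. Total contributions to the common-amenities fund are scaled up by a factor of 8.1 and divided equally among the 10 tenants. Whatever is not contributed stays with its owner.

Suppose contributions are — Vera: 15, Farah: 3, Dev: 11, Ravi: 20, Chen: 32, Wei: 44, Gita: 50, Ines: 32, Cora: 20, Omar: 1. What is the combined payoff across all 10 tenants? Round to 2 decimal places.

Total contributed: 15 + 3 + 11 + 20 + 32 + 44 + 50 + 32 + 20 + 1 = 228; total kept: 10 × 55 − 228 = 322.
The common-amenities fund pays out 8.1 × 228 = 1846.80 in aggregate.
Group total = 322 + 1846.80 = 2168.80.

2168.80 credits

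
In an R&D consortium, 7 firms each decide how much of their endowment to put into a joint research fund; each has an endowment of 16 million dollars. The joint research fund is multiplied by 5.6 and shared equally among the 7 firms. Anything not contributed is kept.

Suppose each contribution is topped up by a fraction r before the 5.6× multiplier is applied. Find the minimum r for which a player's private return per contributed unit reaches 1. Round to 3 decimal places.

With matching at rate r, one contributed unit becomes (1 + r) in the joint research fund and returns 5.6 × (1 + r) / 7 to the contributor.
Setting this equal to 1: 1 + r = 7/5.6 = 1.2500.
So the minimum matching rate is r = 1.2500 − 1 = 0.250.

0.250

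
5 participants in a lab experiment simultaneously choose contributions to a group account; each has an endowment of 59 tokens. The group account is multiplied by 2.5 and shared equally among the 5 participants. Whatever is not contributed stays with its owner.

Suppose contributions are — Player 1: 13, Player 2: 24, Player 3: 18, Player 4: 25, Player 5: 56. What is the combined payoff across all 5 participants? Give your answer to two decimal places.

Total contributed: 13 + 24 + 18 + 25 + 56 = 136; total kept: 5 × 59 − 136 = 159.
The group account pays out 2.5 × 136 = 340.00 in aggregate.
Group total = 159 + 340.00 = 499.00.

499.00 tokens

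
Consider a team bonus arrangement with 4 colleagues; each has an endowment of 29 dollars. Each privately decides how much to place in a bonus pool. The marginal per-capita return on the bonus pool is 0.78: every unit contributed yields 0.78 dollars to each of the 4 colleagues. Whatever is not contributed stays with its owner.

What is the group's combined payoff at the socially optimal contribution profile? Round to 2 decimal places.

Each contributed unit returns 3.120 to the group as a whole (0.78 to each of 4 players), which exceeds 1, so the social optimum is full contribution: group total = 3.120 × 116 = 361.92.

361.92 dollars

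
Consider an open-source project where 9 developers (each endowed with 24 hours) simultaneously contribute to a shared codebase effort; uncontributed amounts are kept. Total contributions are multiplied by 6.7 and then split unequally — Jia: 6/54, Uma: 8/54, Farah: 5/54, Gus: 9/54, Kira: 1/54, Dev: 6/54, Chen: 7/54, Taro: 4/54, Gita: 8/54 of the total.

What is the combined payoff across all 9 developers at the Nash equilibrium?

Each unit j contributes comes back to j as 6.7 × (j's share), so j prefers to contribute only if that share exceeds 1/6.7 = 0.1493; otherwise keeping the unit dominates.
The only share above 0.1493 is Gus's 9/54, contributing 24; the remaining 8 contribute 0. Total contributed: 24.
The shared codebase effort pays out 6.7 × 24 = 160.80 in total (split across the unequal shares, but the aggregate is all that matters for the group sum).
The 8 free-riders keep 24 each, adding 192. Group total = 192 + 160.80 = 352.80.

352.80 hours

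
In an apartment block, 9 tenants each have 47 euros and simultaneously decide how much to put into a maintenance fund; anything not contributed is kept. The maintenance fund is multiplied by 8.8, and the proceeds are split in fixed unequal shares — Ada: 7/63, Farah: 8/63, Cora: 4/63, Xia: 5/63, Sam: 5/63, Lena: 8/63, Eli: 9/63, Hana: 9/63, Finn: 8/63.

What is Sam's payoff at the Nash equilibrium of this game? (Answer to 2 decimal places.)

Each unit j contributes comes back to j as 8.8 × (j's share), so j prefers to contribute only if that share exceeds 1/8.8 = 0.1136; otherwise keeping the unit dominates.
Farah, Lena, Eli, Hana and Finn clear that bar, contributing 47 each; the remaining 4 contribute 0. Total contributed: 235.
Sam keeps 47 and receives 8.8 × 235 × 5/63 = 164.13 from the maintenance fund, for a payoff of 211.13.

211.13 euros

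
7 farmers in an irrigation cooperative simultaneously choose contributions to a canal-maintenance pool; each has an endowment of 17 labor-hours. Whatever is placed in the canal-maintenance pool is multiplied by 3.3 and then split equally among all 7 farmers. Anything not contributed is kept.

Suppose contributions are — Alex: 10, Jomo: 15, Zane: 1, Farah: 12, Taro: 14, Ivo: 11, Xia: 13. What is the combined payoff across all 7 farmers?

Total contributed: 10 + 15 + 1 + 12 + 14 + 11 + 13 = 76; total kept: 7 × 17 − 76 = 43.
The canal-maintenance pool pays out 3.3 × 76 = 250.80 in aggregate.
Group total = 43 + 250.80 = 293.80.

293.80 labor-hours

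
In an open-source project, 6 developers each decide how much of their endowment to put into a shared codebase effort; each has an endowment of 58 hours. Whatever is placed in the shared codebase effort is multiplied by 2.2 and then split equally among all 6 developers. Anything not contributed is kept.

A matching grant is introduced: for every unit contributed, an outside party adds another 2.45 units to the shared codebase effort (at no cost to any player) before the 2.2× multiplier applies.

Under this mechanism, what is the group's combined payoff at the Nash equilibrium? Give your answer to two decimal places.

Under the mechanism each unit contributed yields 2.2 × 3.45 / 6 = 1.2650 back to its contributor per unit of net cost, which exceeds 1, making full contribution the dominant choice for everyone.
So the Nash equilibrium is full contribution by all 6; the group earns 2.2 × 3.45 × 348 = 2641.32.

2641.32 hours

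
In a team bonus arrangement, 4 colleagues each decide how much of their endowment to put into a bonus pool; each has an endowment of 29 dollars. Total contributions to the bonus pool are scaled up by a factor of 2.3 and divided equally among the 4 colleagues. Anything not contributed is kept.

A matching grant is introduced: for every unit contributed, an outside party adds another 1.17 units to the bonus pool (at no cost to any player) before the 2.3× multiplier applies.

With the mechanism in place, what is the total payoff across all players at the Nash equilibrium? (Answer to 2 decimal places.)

The effective private return per unit is now 2.3 × 2.17 / 4 = 1.2478 > 1, so every player's dominant strategy flips to full contribution.
At the Nash equilibrium everyone contributes 29. Group total payoff = 2.3 × 2.17 × 116 = 578.96.

578.96 dollars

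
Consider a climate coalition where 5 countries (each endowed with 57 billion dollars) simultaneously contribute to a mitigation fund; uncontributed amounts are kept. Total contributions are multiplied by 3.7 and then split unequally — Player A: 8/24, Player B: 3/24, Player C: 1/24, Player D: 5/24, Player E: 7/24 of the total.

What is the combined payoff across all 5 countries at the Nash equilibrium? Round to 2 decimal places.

592.80 billion dollars

For player j, contributing a unit is worthwhile iff 3.7 × (j's share) ≥ 1, i.e. iff j's share is at least 0.2703.
The shares above 0.2703 belong to Player A and Player E, contributing 57 each; the remaining 3 contribute 0. Total contributed: 114.
The mitigation fund pays out 3.7 × 114 = 421.80 in total (split across the unequal shares, but the aggregate is all that matters for the group sum).
The 3 free-riders keep 57 each, adding 171. Group total = 171 + 421.80 = 592.80.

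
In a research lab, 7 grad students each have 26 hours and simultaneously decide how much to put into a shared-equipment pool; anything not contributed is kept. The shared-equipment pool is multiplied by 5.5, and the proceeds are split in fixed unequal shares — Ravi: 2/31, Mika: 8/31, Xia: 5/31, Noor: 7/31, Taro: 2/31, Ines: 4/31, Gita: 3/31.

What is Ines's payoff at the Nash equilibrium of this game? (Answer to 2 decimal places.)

62.90 hours

Each unit j contributes comes back to j as 5.5 × (j's share), so j prefers to contribute only if that share exceeds 1/5.5 = 0.1818; otherwise keeping the unit dominates.
Mika and Noor are above the threshold, contributing 26 each; the remaining 5 contribute 0. Total contributed: 52.
Ines keeps 26 and receives 5.5 × 52 × 4/31 = 36.90 from the shared-equipment pool, for a payoff of 62.90.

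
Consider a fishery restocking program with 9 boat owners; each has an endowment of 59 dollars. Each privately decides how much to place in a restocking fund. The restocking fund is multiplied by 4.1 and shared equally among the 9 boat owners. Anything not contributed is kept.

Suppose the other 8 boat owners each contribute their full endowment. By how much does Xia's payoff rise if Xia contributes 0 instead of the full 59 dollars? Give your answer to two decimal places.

Switching from a contribution of 59 to 0 lets Xia keep an extra 59 dollars, but lowers the restocking fund by 59, which costs Xia their own share of that drop: 4.1/9 × 59 = 26.88.
Net gain = 59 − 26.88 = 32.12. The private return per contributed unit (0.4556) is below 1, so free-riding is indeed the best response regardless of what the others do.

32.12 dollars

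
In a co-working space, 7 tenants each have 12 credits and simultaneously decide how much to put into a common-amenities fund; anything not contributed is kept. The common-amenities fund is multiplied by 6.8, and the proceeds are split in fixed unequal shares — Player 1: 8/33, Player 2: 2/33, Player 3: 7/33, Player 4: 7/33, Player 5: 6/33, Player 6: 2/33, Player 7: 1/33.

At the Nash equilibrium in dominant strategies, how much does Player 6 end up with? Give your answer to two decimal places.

31.78 credits

For player j, contributing a unit is worthwhile iff 6.8 × (j's share) ≥ 1, i.e. iff j's share is at least 0.1471.
Player 1, Player 3, Player 4 and Player 5 clear that bar, contributing 12 each; the remaining 3 contribute 0. Total contributed: 48.
Player 6 keeps 12 and receives 6.8 × 48 × 2/33 = 19.78 from the common-amenities fund, for a payoff of 31.78.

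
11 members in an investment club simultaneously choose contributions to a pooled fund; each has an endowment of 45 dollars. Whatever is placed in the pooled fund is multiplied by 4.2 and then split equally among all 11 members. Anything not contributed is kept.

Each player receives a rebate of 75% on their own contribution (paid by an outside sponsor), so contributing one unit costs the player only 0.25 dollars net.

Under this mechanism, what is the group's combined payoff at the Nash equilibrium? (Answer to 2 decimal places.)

Under the mechanism each unit contributed yields (4.2/11) / 0.25 = 1.5273 back to its contributor per unit of net cost, which exceeds 1, making full contribution the dominant choice for everyone.
So the Nash equilibrium is full contribution by all 11; the group earns 11 × (45 × 0.75 + 4.2 × 45) = 2450.25.

2450.25 dollars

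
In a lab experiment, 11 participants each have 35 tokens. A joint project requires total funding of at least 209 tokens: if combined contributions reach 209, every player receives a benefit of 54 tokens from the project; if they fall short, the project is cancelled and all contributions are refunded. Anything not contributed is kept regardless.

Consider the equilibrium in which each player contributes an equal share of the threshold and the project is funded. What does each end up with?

70 tokens

Equal share of the threshold: 209/11 = 19.
At this profile no one gains by cutting their contribution: any cut drops the total below 209, the project is cancelled, contributions are refunded, and the deviator ends with 35, which is less than 35 − 19 + 54 = 70. Contributing more than 19 just wastes the excess. So contributing exactly 19 is a best response.
Each player's payoff: 35 − 19 + 54 = 70.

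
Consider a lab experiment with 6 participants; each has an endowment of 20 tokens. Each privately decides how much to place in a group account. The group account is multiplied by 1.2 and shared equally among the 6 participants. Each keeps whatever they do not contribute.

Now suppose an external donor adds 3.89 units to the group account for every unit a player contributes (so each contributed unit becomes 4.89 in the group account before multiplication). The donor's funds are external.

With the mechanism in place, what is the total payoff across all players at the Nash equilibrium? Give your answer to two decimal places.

120.00 tokens

The effective private return is 1.2 × 4.89 / 6 = 0.9780, which is still under 1, so the mechanism doesn't change anyone's dominant strategy: zero contribution.
At the Nash equilibrium no one contributes; group total payoff = 6 × 20 = 120.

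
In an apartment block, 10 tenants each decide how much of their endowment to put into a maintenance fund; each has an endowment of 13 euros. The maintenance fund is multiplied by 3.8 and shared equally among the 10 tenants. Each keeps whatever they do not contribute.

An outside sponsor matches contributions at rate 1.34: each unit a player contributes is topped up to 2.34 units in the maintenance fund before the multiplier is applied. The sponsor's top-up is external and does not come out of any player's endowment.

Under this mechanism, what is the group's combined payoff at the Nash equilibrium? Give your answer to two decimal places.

130.00 euros

Even with the mechanism, each unit contributed returns only 3.8 × 2.34 / 10 = 0.8892 per unit of net cost, so contributing nothing is still dominant.
Everyone keeps their endowment and the group total is 10 × 13 = 130.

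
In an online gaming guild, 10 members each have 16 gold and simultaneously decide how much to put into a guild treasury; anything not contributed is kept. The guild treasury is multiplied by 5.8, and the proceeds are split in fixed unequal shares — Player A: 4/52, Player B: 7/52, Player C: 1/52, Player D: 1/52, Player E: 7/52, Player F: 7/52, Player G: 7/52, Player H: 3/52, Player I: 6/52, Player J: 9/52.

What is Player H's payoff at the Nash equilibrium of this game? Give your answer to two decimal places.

Player j's private return per contributed unit is 5.8 × (j's share). Contributing is weakly dominant for j when that share is at least 1/5.8 = 0.1724, and contributing 0 is dominant otherwise.
The only share above 0.1724 is Player J's 9/52, contributing 16; the remaining 9 contribute 0. Total contributed: 16.
Player H keeps 16 and receives 5.8 × 16 × 3/52 = 5.35 from the guild treasury, for a payoff of 21.35.

21.35 gold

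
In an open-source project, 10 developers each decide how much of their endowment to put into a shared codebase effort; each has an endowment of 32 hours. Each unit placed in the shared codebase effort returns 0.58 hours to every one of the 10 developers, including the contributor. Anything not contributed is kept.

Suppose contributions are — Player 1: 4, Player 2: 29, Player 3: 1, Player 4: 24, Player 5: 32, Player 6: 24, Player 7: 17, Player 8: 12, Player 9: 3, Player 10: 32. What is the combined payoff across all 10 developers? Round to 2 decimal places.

Total contributed: 4 + 29 + 1 + 24 + 32 + 24 + 17 + 12 + 3 + 32 = 178; total kept: 10 × 32 − 178 = 142.
The shared codebase effort pays out 0.58 × 10 × 178 = 1032.40 in aggregate.
Group total = 142 + 1032.40 = 1174.40.

1174.40 hours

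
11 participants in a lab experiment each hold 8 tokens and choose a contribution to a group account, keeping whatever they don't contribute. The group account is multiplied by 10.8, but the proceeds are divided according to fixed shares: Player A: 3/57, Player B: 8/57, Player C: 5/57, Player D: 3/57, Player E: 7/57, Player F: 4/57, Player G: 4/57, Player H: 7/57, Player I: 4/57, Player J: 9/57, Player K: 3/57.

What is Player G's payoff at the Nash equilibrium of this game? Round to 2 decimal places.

32.25 tokens

A player with share s gets back 10.8·s per unit contributed, so full contribution is dominant for anyone with s > 1/10.8 = 0.0926 and zero contribution is dominant for anyone below.
Player B, Player E, Player H and Player J are above the threshold, contributing 8 each; the remaining 7 contribute 0. Total contributed: 32.
Player G keeps 8 and receives 10.8 × 32 × 4/57 = 24.25 from the group account, for a payoff of 32.25.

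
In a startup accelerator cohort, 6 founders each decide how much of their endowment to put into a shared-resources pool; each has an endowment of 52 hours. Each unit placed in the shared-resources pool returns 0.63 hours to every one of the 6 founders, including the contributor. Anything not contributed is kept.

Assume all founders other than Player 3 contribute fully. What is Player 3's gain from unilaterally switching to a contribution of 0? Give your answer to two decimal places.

Switching from a contribution of 52 to 0 lets Player 3 keep an extra 52 hours, but lowers the shared-resources pool by 52, which costs Player 3 their own share of that drop: 0.63 × 52 = 32.76.
Net gain = 52 − 32.76 = 19.24. The private return per contributed unit (0.63) is below 1, so free-riding is indeed the best response regardless of what the others do.

19.24 hours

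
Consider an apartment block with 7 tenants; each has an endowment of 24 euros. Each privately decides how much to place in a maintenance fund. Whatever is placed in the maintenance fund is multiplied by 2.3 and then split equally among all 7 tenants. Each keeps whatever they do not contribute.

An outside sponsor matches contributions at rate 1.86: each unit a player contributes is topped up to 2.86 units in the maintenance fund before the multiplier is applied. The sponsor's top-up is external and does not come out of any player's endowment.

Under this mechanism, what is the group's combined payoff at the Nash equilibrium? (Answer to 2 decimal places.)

168.00 euros

With the mechanism, a contributed unit returns 2.3 × 2.86 / 7 = 0.9397 per unit of net cost — still below 1 — so contributing 0 remains dominant for every player.
Everyone keeps their endowment and the group total is 7 × 24 = 168.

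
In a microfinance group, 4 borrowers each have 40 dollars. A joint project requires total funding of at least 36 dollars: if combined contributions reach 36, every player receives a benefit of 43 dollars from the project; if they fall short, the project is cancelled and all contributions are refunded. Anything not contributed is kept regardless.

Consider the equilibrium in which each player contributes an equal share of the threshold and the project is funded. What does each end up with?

Equal share of the threshold: 36/4 = 9.
At this profile no one gains by cutting their contribution: any cut drops the total below 36, the project is cancelled, contributions are refunded, and the deviator ends with 40, which is less than 40 − 9 + 43 = 74. Contributing more than 9 just wastes the excess. So contributing exactly 9 is a best response.
Each player's payoff: 40 − 9 + 43 = 74.

74 dollars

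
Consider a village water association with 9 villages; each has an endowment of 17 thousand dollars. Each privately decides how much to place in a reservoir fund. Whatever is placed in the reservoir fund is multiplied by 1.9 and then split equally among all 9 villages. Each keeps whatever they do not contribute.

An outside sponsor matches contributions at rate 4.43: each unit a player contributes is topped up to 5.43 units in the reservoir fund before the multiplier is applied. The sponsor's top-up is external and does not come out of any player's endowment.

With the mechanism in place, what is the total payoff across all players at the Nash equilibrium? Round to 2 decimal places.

1578.50 thousand dollars

The effective private return per unit is now 1.9 × 5.43 / 9 = 1.1463 > 1, so every player's dominant strategy flips to full contribution.
So the Nash equilibrium is full contribution by all 9; the group earns 1.9 × 5.43 × 153 = 1578.50.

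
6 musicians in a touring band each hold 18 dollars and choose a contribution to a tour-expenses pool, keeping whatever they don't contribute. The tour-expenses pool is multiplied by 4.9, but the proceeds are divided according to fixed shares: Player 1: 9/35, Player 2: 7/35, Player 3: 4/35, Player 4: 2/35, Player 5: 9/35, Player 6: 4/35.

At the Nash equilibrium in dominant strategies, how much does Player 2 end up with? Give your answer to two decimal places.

A player with share s gets back 4.9·s per unit contributed, so full contribution is dominant for anyone with s > 1/4.9 = 0.2041 and zero contribution is dominant for anyone below.
Player 1 and Player 5 are above the threshold, contributing 18 each; the remaining 4 contribute 0. Total contributed: 36.
Player 2 keeps 18 and receives 4.9 × 36 × 7/35 = 35.28 from the tour-expenses pool, for a payoff of 53.28.

53.28 dollars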